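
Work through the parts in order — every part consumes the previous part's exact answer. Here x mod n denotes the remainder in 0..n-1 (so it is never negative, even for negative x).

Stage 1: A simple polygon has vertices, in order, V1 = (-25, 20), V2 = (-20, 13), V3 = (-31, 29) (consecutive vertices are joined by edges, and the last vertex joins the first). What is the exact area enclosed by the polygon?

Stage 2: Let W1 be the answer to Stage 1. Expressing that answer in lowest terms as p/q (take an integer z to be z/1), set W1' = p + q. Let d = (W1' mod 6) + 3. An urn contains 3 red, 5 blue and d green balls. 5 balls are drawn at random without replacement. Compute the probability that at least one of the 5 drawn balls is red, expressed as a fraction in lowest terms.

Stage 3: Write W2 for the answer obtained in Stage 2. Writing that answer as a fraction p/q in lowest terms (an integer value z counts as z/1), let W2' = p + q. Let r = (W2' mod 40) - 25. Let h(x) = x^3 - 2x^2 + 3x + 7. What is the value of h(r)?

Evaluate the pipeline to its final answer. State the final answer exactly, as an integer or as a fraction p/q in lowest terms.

169

Stage 1: cross terms: (-25*13 - -20*20)=75, (-20*29 - -31*13)=-177, (-31*20 - -25*29)=105; twice the area = |3| = 3; area = 3/2; answer 3/2
Stage 2: W1 = 3/2; threaded value p + q = 5; d = 8; total draws C(16,5) = 4368; complement C(13,5) = 1287; favorable 4368 - 1287 = 3081; P = 79/112; answer 79/112
Stage 3: W2 = 79/112; threaded value p + q = 191; r = 6; 1*(6)^3 - 2*(6)^2 + 3*(6)^1 + 7 = (216) + (-72) + (18) + (7) = 169; answer 169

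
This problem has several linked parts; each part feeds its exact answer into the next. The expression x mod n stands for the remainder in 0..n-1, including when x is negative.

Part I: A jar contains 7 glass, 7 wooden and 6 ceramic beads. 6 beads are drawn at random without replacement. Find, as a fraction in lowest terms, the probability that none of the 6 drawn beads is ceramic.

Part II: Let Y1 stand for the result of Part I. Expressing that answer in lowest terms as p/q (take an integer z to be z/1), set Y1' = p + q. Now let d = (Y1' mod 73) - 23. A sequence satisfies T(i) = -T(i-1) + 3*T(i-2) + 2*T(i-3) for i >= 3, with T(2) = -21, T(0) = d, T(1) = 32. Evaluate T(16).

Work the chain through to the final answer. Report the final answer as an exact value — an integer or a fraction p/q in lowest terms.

-1035116

Part I: total draws C(20,6) = 38760; favorable C(14,6) = 3003; P = 1001/12920; answer 1001/12920
Part II: Y1 = 1001/12920; threaded value p + q = 13921; d = 28; T(3) = -1*(-21) + 3*(32) + 2*(28) = 173; iterating: T(3)=173, T(4)=-172, T(5)=649, T(6)=-819, T(7)=2422, T(8)=-3581, T(9)=9209, T(10)=-15108, T(11)=35573, T(12)=-62479, T(13)=138982, T(14)=-255273, T(15)=547261, T(16)=-1035116; answer -1035116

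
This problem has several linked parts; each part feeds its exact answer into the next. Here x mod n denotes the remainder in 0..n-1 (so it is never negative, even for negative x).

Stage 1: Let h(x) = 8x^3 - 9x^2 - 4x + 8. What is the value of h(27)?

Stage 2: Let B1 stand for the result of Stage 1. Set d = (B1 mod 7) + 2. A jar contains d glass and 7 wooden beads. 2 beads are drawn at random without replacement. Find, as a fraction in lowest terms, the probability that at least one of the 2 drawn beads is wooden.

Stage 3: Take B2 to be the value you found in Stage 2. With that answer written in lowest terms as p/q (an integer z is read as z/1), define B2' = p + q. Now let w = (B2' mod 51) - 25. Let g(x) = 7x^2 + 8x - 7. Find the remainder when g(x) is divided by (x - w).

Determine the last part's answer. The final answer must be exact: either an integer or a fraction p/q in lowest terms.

3512

Stage 1: 8*(27)^3 - 9*(27)^2 - 4*(27)^1 + 8 = (157464) + (-6561) + (-108) + (8) = 150803; answer 150803
Stage 2: B1 = 150803; d = 4; total draws C(11,2) = 55; complement C(4,2) = 6; favorable 55 - 6 = 49; P = 49/55; answer 49/55
Stage 3: B2 = 49/55; threaded value p + q = 104; w = -23; remainder = value at the root: 7*(-23)^2 + 8*(-23)^1 - 7 = (3703) + (-184) + (-7) = 3512; answer 3512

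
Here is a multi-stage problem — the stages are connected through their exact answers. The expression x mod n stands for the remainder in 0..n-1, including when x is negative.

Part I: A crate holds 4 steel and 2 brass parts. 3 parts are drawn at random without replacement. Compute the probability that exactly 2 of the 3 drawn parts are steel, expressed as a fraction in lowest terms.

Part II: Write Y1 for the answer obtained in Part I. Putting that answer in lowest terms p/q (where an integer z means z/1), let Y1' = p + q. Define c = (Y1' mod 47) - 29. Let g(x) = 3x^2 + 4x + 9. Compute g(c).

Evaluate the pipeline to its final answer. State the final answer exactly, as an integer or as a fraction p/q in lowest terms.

Part I: total draws C(6,3) = 20; favorable C(4,2)*C(2,1) = 12; P = 3/5; answer 3/5
Part II: Y1 = 3/5; threaded value p + q = 8; c = -21; 3*(-21)^2 + 4*(-21)^1 + 9 = (1323) + (-84) + (9) = 1248; answer 1248

1248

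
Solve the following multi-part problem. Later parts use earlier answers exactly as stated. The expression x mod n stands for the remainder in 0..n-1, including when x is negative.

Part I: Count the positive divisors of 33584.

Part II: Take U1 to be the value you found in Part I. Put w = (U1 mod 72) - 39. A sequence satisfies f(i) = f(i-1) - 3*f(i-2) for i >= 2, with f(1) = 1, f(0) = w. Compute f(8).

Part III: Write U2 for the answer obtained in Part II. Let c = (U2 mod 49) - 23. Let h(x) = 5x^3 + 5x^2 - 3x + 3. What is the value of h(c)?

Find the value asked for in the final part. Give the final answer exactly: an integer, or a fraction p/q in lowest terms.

Part I: 33584 = 2^4 * 2099; number of divisors = (4+1) * (1+1) = 10; answer 10
Part II: U1 = 10; w = -29; f(2) = 1*(1) - 3*(-29) = 88; iterating: f(2)=88, f(3)=85, f(4)=-179, f(5)=-434, f(6)=103, f(7)=1405, f(8)=1096; answer 1096
Part III: U2 = 1096; c = -5; 5*(-5)^3 + 5*(-5)^2 - 3*(-5)^1 + 3 = (-625) + (125) + (15) + (3) = -482; answer -482

-482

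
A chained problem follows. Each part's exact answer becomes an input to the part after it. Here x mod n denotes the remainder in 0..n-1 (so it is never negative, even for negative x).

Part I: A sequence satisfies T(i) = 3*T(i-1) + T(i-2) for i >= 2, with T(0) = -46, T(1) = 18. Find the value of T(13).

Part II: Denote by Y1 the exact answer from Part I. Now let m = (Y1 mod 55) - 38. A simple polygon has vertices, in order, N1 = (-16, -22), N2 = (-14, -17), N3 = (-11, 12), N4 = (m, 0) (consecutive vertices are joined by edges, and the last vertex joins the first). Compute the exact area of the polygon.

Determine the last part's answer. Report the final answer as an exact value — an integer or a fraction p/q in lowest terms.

Part I: T(2) = 3*(18) + 1*(-46) = 8; iterating: T(2)=8, T(3)=42, T(4)=134, T(5)=444, T(6)=1466, T(7)=4842, T(8)=15992, T(9)=52818, T(10)=174446, T(11)=576156, T(12)=1902914, T(13)=6284898; answer 6284898
Part II: Y1 = 6284898; m = 10; cross terms: (-16*-17 - -14*-22)=-36, (-14*12 - -11*-17)=-355, (-11*0 - 10*12)=-120, (10*-22 - -16*0)=-220; twice the area = |-731| = 731; area = 731/2; answer 731/2

731/2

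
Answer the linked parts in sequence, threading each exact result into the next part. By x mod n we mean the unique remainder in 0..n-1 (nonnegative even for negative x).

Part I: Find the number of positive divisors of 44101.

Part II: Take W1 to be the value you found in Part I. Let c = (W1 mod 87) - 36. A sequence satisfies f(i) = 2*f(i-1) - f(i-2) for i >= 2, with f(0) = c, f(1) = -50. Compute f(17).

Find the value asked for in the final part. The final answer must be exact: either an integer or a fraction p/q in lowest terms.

-306

Part I: 44101 is prime, so its only divisors are 1 and 44101; count = 2; answer 2
Part II: W1 = 2; c = -34; f(2) = 2*(-50) - 1*(-34) = -66; iterating: f(2)=-66, f(3)=-82, f(4)=-98, f(5)=-114, f(6)=-130, f(7)=-146, f(8)=-162, f(9)=-178, f(10)=-194, f(11)=-210, f(12)=-226, f(13)=-242, f(14)=-258, f(15)=-274, f(16)=-290, f(17)=-306; answer -306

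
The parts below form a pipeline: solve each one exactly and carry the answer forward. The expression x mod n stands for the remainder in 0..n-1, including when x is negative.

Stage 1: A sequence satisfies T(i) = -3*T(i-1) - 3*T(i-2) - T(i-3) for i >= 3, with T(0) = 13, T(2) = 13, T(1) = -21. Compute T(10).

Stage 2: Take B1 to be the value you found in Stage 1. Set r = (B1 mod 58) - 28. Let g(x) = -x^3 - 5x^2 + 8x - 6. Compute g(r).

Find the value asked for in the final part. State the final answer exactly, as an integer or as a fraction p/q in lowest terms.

3326

Stage 1: T(3) = -3*(13) - 3*(-21) - 1*(13) = 11; iterating: T(3)=11, T(4)=-51, T(5)=107, T(6)=-179, T(7)=267, T(8)=-371, T(9)=491, T(10)=-627; answer -627
Stage 2: B1 = -627; r = -17; -1*(-17)^3 - 5*(-17)^2 + 8*(-17)^1 - 6 = (4913) + (-1445) + (-136) + (-6) = 3326; answer 3326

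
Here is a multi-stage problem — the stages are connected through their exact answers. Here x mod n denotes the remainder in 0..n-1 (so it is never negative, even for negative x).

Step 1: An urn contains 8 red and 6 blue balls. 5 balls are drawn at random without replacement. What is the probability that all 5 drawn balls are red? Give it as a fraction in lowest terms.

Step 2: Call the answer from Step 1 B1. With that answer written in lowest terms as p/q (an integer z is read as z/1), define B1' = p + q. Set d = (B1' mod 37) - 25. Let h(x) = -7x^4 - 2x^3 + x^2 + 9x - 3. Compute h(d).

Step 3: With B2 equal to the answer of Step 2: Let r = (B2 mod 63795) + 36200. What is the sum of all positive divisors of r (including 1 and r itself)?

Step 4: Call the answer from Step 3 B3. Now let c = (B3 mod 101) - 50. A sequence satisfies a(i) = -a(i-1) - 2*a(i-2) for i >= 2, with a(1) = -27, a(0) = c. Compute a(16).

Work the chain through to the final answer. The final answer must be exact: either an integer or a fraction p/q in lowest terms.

-3541

Step 1: total draws C(14,5) = 2002; favorable C(8,5) = 56; P = 4/143; answer 4/143
Step 2: B1 = 4/143; threaded value p + q = 147; d = 11; -7*(11)^4 - 2*(11)^3 + 1*(11)^2 + 9*(11)^1 - 3 = (-102487) + (-2662) + (121) + (99) + (-3) = -104932; answer -104932
Step 3: B2 = -104932; r = 58858; 58858 = 2 * 29429; sigma = (1 + 2) * (1 + 29429) = 3 * 29430 = 88290; answer 88290
Step 4: B3 = 88290; c = -34; a(2) = -1*(-27) - 2*(-34) = 95; iterating: a(2)=95, a(3)=-41, a(4)=-149, a(5)=231, a(6)=67, a(7)=-529, a(8)=395, a(9)=663, a(10)=-1453, a(11)=127, a(12)=2779, a(13)=-3033, a(14)=-2525, a(15)=8591, a(16)=-3541; answer -3541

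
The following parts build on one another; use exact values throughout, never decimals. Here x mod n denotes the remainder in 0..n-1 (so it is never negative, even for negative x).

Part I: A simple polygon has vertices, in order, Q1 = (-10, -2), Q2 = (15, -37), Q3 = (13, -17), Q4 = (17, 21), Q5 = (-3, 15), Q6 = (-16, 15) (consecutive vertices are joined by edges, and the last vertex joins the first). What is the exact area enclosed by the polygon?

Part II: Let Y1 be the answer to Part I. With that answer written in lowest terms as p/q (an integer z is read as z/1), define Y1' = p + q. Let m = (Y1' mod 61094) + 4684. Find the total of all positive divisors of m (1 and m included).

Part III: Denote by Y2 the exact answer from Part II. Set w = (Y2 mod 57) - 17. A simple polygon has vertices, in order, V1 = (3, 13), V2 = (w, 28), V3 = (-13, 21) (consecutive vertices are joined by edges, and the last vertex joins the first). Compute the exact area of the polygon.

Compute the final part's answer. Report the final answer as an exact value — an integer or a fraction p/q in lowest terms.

Part I: cross terms: (-10*-37 - 15*-2)=400, (15*-17 - 13*-37)=226, (13*21 - 17*-17)=562, (17*15 - -3*21)=318, (-3*15 - -16*15)=195, (-16*-2 - -10*15)=182; twice the area = |1883| = 1883; area = 1883/2; answer 1883/2
Part II: Y1 = 1883/2; threaded value p + q = 1885; m = 6569; 6569 is prime, so its only divisors are 1 and 6569; sigma = 1 + 6569 = 6570; answer 6570
Part III: Y2 = 6570; w = -2; cross terms: (3*28 - -2*13)=110, (-2*21 - -13*28)=322, (-13*13 - 3*21)=-232; twice the area = |200| = 200; area = 100; answer 100

100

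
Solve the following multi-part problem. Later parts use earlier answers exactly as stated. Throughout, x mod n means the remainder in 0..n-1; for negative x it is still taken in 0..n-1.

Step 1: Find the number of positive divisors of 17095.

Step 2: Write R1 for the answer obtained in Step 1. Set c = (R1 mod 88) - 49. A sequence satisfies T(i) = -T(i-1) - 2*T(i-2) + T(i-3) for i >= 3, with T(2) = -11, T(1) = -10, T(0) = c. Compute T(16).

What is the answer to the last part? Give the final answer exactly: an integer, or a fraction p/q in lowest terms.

Step 1: 17095 = 5 * 13 * 263; number of divisors = (1+1) * (1+1) * (1+1) = 8; answer 8
Step 2: R1 = 8; c = -41; T(3) = -1*(-11) - 2*(-10) + 1*(-41) = -10; iterating: T(3)=-10, T(4)=22, T(5)=-13, T(6)=-41, T(7)=89, T(8)=-20, T(9)=-199, T(10)=328, T(11)=50, T(12)=-905, T(13)=1133, T(14)=727, T(15)=-3898, T(16)=3577; answer 3577

3577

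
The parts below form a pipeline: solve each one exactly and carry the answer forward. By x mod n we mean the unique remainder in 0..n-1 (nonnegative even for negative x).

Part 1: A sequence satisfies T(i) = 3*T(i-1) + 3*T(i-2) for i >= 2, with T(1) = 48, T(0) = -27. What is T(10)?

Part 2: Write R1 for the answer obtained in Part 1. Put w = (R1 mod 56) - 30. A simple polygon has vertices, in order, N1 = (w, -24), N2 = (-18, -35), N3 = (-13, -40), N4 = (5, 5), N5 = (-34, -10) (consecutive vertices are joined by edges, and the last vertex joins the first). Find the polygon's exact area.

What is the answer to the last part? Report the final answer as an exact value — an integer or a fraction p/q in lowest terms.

Part 1: T(2) = 3*(48) + 3*(-27) = 63; iterating: T(2)=63, T(3)=333, T(4)=1188, T(5)=4563, T(6)=17253, T(7)=65448, T(8)=248103, T(9)=940653, T(10)=3566268; answer 3566268
Part 2: R1 = 3566268; w = -10; cross terms: (-10*-35 - -18*-24)=-82, (-18*-40 - -13*-35)=265, (-13*5 - 5*-40)=135, (5*-10 - -34*5)=120, (-34*-24 - -10*-10)=716; twice the area = |1154| = 1154; area = 577; answer 577

577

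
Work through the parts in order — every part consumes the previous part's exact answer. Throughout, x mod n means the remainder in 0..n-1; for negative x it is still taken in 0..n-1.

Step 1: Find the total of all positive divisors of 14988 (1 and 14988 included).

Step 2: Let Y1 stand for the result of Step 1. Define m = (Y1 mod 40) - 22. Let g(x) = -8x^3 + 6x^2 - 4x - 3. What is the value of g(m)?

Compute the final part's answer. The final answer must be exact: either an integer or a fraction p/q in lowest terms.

88173

Step 1: 14988 = 2^2 * 3 * 1249; sigma = (1 + 2 + 4) * (1 + 3) * (1 + 1249) = 7 * 4 * 1250 = 35000; answer 35000
Step 2: Y1 = 35000; m = -22; -8*(-22)^3 + 6*(-22)^2 - 4*(-22)^1 - 3 = (85184) + (2904) + (88) + (-3) = 88173; answer 88173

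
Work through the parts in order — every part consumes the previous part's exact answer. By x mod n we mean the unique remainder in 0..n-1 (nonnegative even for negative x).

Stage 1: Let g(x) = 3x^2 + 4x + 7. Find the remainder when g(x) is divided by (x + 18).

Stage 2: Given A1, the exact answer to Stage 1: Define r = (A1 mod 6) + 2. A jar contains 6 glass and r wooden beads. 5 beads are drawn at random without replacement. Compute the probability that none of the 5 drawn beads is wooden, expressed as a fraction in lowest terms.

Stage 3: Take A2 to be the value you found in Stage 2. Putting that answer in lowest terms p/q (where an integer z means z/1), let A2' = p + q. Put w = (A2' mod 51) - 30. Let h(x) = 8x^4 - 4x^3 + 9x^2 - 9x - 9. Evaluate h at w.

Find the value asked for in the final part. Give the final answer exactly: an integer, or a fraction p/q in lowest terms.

35455

Stage 1: remainder = value at the root: 3*(-18)^2 + 4*(-18)^1 + 7 = (972) + (-72) + (7) = 907; answer 907
Stage 2: A1 = 907; r = 3; total draws C(9,5) = 126; favorable C(6,5) = 6; P = 1/21; answer 1/21
Stage 3: A2 = 1/21; threaded value p + q = 22; w = -8; 8*(-8)^4 - 4*(-8)^3 + 9*(-8)^2 - 9*(-8)^1 - 9 = (32768) + (2048) + (576) + (72) + (-9) = 35455; answer 35455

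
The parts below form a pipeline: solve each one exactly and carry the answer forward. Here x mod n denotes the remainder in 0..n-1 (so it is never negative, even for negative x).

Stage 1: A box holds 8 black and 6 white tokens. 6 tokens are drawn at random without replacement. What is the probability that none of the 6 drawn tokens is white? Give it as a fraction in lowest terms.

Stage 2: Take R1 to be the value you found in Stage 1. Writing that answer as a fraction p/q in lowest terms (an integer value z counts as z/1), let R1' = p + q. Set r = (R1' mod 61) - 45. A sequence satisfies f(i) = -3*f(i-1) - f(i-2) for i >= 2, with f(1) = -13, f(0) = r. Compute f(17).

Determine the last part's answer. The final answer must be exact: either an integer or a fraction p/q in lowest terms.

Stage 1: total draws C(14,6) = 3003; favorable C(8,6) = 28; P = 4/429; answer 4/429
Stage 2: R1 = 4/429; threaded value p + q = 433; r = -39; f(2) = -3*(-13) - 1*(-39) = 78; iterating: f(2)=78, f(3)=-221, f(4)=585, f(5)=-1534, f(6)=4017, f(7)=-10517, f(8)=27534, f(9)=-72085, f(10)=188721, f(11)=-494078, f(12)=1293513, f(13)=-3386461, f(14)=8865870, f(15)=-23211149, f(16)=60767577, f(17)=-159091582; answer -159091582

-159091582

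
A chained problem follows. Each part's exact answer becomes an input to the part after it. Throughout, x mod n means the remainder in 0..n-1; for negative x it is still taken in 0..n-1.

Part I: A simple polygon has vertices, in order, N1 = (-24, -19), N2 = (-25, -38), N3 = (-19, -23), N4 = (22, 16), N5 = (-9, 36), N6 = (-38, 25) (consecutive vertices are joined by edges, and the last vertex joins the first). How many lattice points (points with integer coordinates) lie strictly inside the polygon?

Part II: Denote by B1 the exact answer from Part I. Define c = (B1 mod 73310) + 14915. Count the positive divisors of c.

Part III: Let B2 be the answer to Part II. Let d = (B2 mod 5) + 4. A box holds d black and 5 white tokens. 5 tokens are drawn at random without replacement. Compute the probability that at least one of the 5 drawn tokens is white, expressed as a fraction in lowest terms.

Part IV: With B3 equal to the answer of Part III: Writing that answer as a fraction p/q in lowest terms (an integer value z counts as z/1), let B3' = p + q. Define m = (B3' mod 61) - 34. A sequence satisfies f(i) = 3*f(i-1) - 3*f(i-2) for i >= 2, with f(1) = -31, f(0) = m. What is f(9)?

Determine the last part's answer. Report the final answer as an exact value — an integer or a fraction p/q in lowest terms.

891

Part I: cross terms: (-24*-38 - -25*-19)=437, (-25*-23 - -19*-38)=-147, (-19*16 - 22*-23)=202, (22*36 - -9*16)=936, (-9*25 - -38*36)=1143, (-38*-19 - -24*25)=1322; twice the area = |3893| = 3893; area = 3893/2; boundary points = 1 + 3 + 1 + 1 + 1 + 2 = 9; strictly interior points = area - boundary/2 + 1 = 1943; answer 1943
Part II: B1 = 1943; c = 16858; 16858 = 2 * 8429; number of divisors = (1+1) * (1+1) = 4; answer 4
Part III: B2 = 4; d = 8; total draws C(13,5) = 1287; complement C(8,5) = 56; favorable 1287 - 56 = 1231; P = 1231/1287; answer 1231/1287
Part IV: B3 = 1231/1287; threaded value p + q = 2518; m = -17; f(2) = 3*(-31) - 3*(-17) = -42; iterating: f(2)=-42, f(3)=-33, f(4)=27, f(5)=180, f(6)=459, f(7)=837, f(8)=1134, f(9)=891; answer 891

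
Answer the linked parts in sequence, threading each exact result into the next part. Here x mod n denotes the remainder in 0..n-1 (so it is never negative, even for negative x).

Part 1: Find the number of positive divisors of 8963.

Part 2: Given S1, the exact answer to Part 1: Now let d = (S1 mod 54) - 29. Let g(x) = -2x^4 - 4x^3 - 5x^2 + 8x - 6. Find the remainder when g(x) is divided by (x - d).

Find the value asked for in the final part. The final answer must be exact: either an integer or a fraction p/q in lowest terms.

Part 1: 8963 is prime, so its only divisors are 1 and 8963; count = 2; answer 2
Part 2: S1 = 2; d = -27; remainder = value at the root: -2*(-27)^4 - 4*(-27)^3 - 5*(-27)^2 + 8*(-27)^1 - 6 = (-1062882) + (78732) + (-3645) + (-216) + (-6) = -988017; answer -988017

-988017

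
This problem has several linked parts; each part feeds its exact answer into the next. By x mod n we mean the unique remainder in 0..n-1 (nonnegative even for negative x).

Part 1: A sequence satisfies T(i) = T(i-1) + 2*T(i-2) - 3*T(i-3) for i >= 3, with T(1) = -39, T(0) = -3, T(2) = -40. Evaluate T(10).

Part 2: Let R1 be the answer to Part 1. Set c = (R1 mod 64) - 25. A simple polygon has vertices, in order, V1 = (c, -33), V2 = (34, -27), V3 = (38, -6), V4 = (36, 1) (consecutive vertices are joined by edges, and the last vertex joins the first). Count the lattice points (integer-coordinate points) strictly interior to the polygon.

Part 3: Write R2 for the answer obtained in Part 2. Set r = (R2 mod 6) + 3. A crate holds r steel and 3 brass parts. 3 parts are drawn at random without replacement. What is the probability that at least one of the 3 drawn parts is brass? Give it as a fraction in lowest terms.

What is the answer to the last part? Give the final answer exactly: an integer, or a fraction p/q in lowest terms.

31/35

Part 1: T(3) = 1*(-40) + 2*(-39) - 3*(-3) = -109; iterating: T(3)=-109, T(4)=-72, T(5)=-170, T(6)=13, T(7)=-111, T(8)=425, T(9)=164, T(10)=1347; answer 1347
Part 2: R1 = 1347; c = -22; cross terms: (-22*-27 - 34*-33)=1716, (34*-6 - 38*-27)=822, (38*1 - 36*-6)=254, (36*-33 - -22*1)=-1166; twice the area = |1626| = 1626; area = 813; boundary points = 2 + 1 + 1 + 2 = 6; strictly interior points = area - boundary/2 + 1 = 811; answer 811
Part 3: R2 = 811; r = 4; total draws C(7,3) = 35; complement C(4,3) = 4; favorable 35 - 4 = 31; P = 31/35; answer 31/35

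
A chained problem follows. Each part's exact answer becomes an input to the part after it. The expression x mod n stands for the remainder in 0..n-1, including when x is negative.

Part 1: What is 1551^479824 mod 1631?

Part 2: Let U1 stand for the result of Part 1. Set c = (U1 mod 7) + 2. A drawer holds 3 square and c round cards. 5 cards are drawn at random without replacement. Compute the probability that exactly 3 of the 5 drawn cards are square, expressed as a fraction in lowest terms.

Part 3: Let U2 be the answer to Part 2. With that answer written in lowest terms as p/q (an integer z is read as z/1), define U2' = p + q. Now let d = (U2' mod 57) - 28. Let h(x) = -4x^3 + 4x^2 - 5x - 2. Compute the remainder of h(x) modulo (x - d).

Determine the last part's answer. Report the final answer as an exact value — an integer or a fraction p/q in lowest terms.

Part 1: squarings mod 1631: 1551^1=1551, 1551^2=1507, 1551^4=697, 1551^8=1402, 1551^16=249, 1551^32=23, 1551^64=529, 1551^128=940, 1551^256=1229, 1551^512=135, 1551^1024=284, 1551^2048=737, 1551^4096=46, 1551^8192=485, 1551^16384=361, 1551^32768=1472, 1551^65536=816, 1551^131072=408, 1551^262144=102; 1551^479824 = 1551^16 * 1551^64 * 1551^512 * 1551^4096 * 1551^16384 * 1551^65536 * 1551^131072 * 1551^262144 = 368 (mod 1631); answer 368
Part 2: U1 = 368; c = 6; total draws C(9,5) = 126; favorable C(3,3)*C(6,2) = 15; P = 5/42; answer 5/42
Part 3: U2 = 5/42; threaded value p + q = 47; d = 19; remainder = value at the root: -4*(19)^3 + 4*(19)^2 - 5*(19)^1 - 2 = (-27436) + (1444) + (-95) + (-2) = -26089; answer -26089

-26089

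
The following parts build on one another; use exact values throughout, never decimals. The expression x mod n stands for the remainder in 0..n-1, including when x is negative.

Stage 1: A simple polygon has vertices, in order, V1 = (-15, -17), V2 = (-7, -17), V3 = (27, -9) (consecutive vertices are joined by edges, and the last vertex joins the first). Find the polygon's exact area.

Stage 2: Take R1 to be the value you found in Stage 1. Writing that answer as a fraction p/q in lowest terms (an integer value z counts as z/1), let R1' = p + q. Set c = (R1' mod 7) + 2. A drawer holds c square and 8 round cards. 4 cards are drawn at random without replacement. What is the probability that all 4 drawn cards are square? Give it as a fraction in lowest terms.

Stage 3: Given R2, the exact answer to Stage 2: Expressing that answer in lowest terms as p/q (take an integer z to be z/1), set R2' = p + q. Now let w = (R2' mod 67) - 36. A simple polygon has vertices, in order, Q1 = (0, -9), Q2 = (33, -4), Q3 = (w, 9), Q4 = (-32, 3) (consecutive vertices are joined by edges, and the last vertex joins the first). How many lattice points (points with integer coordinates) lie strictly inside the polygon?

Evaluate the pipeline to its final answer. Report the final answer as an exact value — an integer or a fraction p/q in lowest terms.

594

Stage 1: cross terms: (-15*-17 - -7*-17)=136, (-7*-9 - 27*-17)=522, (27*-17 - -15*-9)=-594; twice the area = |64| = 64; area = 32; answer 32
Stage 2: R1 = 32; threaded value p + q = 33; c = 7; total draws C(15,4) = 1365; favorable C(7,4) = 35; P = 1/39; answer 1/39
Stage 3: R2 = 1/39; threaded value p + q = 40; w = 4; cross terms: (0*-4 - 33*-9)=297, (33*9 - 4*-4)=313, (4*3 - -32*9)=300, (-32*-9 - 0*3)=288; twice the area = |1198| = 1198; area = 599; boundary points = 1 + 1 + 6 + 4 = 12; strictly interior points = area - boundary/2 + 1 = 594; answer 594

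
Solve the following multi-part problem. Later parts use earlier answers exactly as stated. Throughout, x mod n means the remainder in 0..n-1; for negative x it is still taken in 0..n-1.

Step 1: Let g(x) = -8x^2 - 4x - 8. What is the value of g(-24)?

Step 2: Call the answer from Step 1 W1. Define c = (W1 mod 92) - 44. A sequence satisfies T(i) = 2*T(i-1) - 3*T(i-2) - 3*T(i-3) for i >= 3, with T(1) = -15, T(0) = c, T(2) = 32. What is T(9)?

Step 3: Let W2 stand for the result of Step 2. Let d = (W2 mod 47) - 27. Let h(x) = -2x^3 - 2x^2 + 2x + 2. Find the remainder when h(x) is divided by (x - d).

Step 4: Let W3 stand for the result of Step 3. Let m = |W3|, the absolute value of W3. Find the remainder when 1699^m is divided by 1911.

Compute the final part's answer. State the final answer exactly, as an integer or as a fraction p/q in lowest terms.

547

Step 1: -8*(-24)^2 - 4*(-24)^1 - 8 = (-4608) + (96) + (-8) = -4520; answer -4520
Step 2: W1 = -4520; c = 36; T(3) = 2*(32) - 3*(-15) - 3*(36) = 1; iterating: T(3)=1, T(4)=-49, T(5)=-197, T(6)=-250, T(7)=238, T(8)=1817, T(9)=3670; answer 3670
Step 3: W2 = 3670; d = -23; remainder = value at the root: -2*(-23)^3 - 2*(-23)^2 + 2*(-23)^1 + 2 = (24334) + (-1058) + (-46) + (2) = 23232; answer 23232
Step 4: W3 = 23232; m = 23232; squarings mod 1911: 1699^1=1699, 1699^2=991, 1699^4=1738, 1699^8=1264, 1699^16=100, 1699^32=445, 1699^64=1192, 1699^128=991, 1699^256=1738, 1699^512=1264, 1699^1024=100, 1699^2048=445, 1699^4096=1192, 1699^8192=991, 1699^16384=1738; 1699^23232 = 1699^64 * 1699^128 * 1699^512 * 1699^2048 * 1699^4096 * 1699^16384 = 547 (mod 1911); answer 547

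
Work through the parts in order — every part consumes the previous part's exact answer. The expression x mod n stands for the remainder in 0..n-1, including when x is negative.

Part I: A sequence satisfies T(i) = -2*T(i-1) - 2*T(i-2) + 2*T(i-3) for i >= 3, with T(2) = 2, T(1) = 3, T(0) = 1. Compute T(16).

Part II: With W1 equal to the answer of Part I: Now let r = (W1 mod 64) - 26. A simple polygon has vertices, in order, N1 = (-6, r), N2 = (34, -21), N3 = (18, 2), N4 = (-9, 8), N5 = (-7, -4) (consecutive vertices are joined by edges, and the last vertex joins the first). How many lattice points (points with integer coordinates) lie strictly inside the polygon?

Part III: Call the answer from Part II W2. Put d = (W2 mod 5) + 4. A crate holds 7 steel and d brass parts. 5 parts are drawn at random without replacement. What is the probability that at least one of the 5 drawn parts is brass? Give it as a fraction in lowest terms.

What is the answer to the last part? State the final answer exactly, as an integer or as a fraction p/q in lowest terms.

21/22

Part I: T(3) = -2*(2) - 2*(3) + 2*(1) = -8; iterating: T(3)=-8, T(4)=18, T(5)=-16, T(6)=-20, T(7)=108, T(8)=-208, T(9)=160, T(10)=312, T(11)=-1360, T(12)=2416, T(13)=-1488, T(14)=-4576, T(15)=16960, T(16)=-27744; answer -27744
Part II: W1 = -27744; r = 6; cross terms: (-6*-21 - 34*6)=-78, (34*2 - 18*-21)=446, (18*8 - -9*2)=162, (-9*-4 - -7*8)=92, (-7*6 - -6*-4)=-66; twice the area = |556| = 556; area = 278; boundary points = 1 + 1 + 3 + 2 + 1 = 8; strictly interior points = area - boundary/2 + 1 = 275; answer 275
Part III: W2 = 275; d = 4; total draws C(11,5) = 462; complement C(7,5) = 21; favorable 462 - 21 = 441; P = 21/22; answer 21/22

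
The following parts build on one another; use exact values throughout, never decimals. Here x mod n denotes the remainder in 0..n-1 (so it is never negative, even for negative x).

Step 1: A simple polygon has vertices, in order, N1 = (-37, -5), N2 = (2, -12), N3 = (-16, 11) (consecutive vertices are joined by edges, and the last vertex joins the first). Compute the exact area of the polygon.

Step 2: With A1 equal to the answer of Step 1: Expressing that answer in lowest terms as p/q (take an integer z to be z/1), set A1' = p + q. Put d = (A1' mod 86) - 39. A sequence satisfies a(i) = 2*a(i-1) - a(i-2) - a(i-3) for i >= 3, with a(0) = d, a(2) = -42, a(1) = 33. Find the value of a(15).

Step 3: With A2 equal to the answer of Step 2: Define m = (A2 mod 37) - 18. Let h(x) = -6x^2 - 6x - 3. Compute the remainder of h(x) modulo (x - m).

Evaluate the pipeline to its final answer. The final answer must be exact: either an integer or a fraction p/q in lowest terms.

Step 1: cross terms: (-37*-12 - 2*-5)=454, (2*11 - -16*-12)=-170, (-16*-5 - -37*11)=487; twice the area = |771| = 771; area = 771/2; answer 771/2
Step 2: A1 = 771/2; threaded value p + q = 773; d = 46; a(3) = 2*(-42) - 1*(33) - 1*(46) = -163; iterating: a(3)=-163, a(4)=-317, a(5)=-429, a(6)=-378, a(7)=-10, a(8)=787, a(9)=1962, a(10)=3147, a(11)=3545, a(12)=1981, a(13)=-2730, a(14)=-10986, a(15)=-21223; answer -21223
Step 3: A2 = -21223; m = -3; remainder = value at the root: -6*(-3)^2 - 6*(-3)^1 - 3 = (-54) + (18) + (-3) = -39; answer -39

-39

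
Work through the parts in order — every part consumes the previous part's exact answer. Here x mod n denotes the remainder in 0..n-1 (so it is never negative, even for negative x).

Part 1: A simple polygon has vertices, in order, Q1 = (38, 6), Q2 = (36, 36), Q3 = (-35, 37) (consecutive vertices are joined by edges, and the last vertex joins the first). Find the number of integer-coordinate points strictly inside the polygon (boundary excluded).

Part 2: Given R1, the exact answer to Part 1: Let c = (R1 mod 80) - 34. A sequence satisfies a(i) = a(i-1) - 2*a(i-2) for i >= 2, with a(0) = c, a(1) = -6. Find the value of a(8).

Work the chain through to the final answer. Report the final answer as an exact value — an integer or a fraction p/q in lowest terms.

Part 1: cross terms: (38*36 - 36*6)=1152, (36*37 - -35*36)=2592, (-35*6 - 38*37)=-1616; twice the area = |2128| = 2128; area = 1064; boundary points = 2 + 1 + 1 = 4; strictly interior points = area - boundary/2 + 1 = 1063; answer 1063
Part 2: R1 = 1063; c = -11; a(2) = 1*(-6) - 2*(-11) = 16; iterating: a(2)=16, a(3)=28, a(4)=-4, a(5)=-60, a(6)=-52, a(7)=68, a(8)=172; answer 172

172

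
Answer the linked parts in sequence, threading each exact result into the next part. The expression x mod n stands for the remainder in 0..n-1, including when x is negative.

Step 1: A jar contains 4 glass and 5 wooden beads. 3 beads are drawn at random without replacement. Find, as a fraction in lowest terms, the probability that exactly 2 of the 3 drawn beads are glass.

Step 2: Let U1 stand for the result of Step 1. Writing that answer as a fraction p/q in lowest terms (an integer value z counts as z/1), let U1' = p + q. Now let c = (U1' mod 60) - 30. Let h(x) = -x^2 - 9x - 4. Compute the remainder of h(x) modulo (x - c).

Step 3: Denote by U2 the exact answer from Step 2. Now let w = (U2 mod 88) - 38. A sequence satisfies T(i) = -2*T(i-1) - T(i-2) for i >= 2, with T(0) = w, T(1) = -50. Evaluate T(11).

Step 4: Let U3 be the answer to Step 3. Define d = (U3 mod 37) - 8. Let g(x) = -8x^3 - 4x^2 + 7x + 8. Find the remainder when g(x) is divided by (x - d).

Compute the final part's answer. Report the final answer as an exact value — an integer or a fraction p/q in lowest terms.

-27787

Step 1: total draws C(9,3) = 84; favorable C(4,2)*C(5,1) = 30; P = 5/14; answer 5/14
Step 2: U1 = 5/14; threaded value p + q = 19; c = -11; remainder = value at the root: -1*(-11)^2 - 9*(-11)^1 - 4 = (-121) + (99) + (-4) = -26; answer -26
Step 3: U2 = -26; w = 24; T(2) = -2*(-50) - 1*(24) = 76; iterating: T(2)=76, T(3)=-102, T(4)=128, T(5)=-154, T(6)=180, T(7)=-206, T(8)=232, T(9)=-258, T(10)=284, T(11)=-310; answer -310
Step 4: U3 = -310; d = 15; remainder = value at the root: -8*(15)^3 - 4*(15)^2 + 7*(15)^1 + 8 = (-27000) + (-900) + (105) + (8) = -27787; answer -27787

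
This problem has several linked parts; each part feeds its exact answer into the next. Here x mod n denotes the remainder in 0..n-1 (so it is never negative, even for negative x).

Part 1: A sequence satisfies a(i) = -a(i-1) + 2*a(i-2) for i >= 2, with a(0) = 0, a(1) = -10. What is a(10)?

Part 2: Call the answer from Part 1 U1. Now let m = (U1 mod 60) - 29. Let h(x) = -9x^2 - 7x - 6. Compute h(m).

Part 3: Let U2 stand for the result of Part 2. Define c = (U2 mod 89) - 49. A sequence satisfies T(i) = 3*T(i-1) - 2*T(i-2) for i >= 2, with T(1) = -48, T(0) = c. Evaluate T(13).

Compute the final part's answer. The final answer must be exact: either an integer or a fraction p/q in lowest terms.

-491448

Part 1: a(2) = -1*(-10) + 2*(0) = 10; iterating: a(2)=10, a(3)=-30, a(4)=50, a(5)=-110, a(6)=210, a(7)=-430, a(8)=850, a(9)=-1710, a(10)=3410; answer 3410
Part 2: U1 = 3410; m = 21; -9*(21)^2 - 7*(21)^1 - 6 = (-3969) + (-147) + (-6) = -4122; answer -4122
Part 3: U2 = -4122; c = 12; T(2) = 3*(-48) - 2*(12) = -168; iterating: T(2)=-168, T(3)=-408, T(4)=-888, T(5)=-1848, T(6)=-3768, T(7)=-7608, T(8)=-15288, T(9)=-30648, T(10)=-61368, T(11)=-122808, T(12)=-245688, T(13)=-491448; answer -491448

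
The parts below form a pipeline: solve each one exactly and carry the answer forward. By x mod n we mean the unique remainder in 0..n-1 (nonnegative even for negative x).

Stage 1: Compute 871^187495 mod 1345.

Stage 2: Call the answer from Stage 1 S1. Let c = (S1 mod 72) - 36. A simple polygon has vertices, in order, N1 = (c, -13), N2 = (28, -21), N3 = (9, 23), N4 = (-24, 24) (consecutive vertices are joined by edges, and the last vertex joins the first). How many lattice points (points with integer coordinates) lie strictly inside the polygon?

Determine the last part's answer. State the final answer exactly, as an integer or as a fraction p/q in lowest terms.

Stage 1: squarings mod 1345: 871^1=871, 871^2=61, 871^4=1031, 871^8=411, 871^16=796, 871^32=121, 871^64=1191, 871^128=851, 871^256=591, 871^512=926, 871^1024=711, 871^2048=1146, 871^4096=596, 871^8192=136, 871^16384=1011, 871^32768=1266, 871^65536=861, 871^131072=226; 871^187495 = 871^1 * 871^2 * 871^4 * 871^32 * 871^64 * 871^1024 * 871^2048 * 871^4096 * 871^16384 * 871^32768 * 871^131072 = 611 (mod 1345); answer 611
Stage 2: S1 = 611; c = -1; cross terms: (-1*-21 - 28*-13)=385, (28*23 - 9*-21)=833, (9*24 - -24*23)=768, (-24*-13 - -1*24)=336; twice the area = |2322| = 2322; area = 1161; boundary points = 1 + 1 + 1 + 1 = 4; strictly interior points = area - boundary/2 + 1 = 1160; answer 1160

1160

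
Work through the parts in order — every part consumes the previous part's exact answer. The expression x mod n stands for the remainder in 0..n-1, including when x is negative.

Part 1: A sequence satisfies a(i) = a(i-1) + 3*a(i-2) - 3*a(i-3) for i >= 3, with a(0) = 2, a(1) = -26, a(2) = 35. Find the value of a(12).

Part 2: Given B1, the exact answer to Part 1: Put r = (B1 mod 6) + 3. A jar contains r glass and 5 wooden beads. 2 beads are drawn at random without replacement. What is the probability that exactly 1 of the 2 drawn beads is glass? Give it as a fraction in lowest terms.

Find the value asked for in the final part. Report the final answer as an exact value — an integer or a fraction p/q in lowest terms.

5/9

Part 1: a(3) = 1*(35) + 3*(-26) - 3*(2) = -49; iterating: a(3)=-49, a(4)=134, a(5)=-118, a(6)=431, a(7)=-325, a(8)=1322, a(9)=-946, a(10)=3995, a(11)=-2809, a(12)=12014; answer 12014
Part 2: B1 = 12014; r = 5; total draws C(10,2) = 45; favorable C(5,1)*C(5,1) = 25; P = 5/9; answer 5/9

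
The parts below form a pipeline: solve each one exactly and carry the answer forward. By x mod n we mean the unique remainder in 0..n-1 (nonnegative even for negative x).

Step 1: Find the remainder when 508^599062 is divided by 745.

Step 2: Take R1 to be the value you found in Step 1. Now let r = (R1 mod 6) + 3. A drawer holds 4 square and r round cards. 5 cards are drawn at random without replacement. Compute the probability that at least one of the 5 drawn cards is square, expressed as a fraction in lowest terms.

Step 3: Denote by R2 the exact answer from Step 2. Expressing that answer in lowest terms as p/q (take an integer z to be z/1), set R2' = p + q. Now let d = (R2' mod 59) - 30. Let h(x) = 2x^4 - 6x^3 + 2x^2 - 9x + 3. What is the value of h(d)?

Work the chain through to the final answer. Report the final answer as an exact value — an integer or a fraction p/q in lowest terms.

4017

Step 1: squarings mod 745: 508^1=508, 508^2=294, 508^4=16, 508^8=256, 508^16=721, 508^32=576, 508^64=251, 508^128=421, 508^256=676, 508^512=291, 508^1024=496, 508^2048=166, 508^4096=736, 508^8192=81, 508^16384=601, 508^32768=621, 508^65536=476, 508^131072=96, 508^262144=276, 508^524288=186; 508^599062 = 508^2 * 508^4 * 508^16 * 508^1024 * 508^8192 * 508^65536 * 508^524288 = 129 (mod 745); answer 129
Step 2: R1 = 129; r = 6; total draws C(10,5) = 252; complement C(6,5) = 6; favorable 252 - 6 = 246; P = 41/42; answer 41/42
Step 3: R2 = 41/42; threaded value p + q = 83; d = -6; 2*(-6)^4 - 6*(-6)^3 + 2*(-6)^2 - 9*(-6)^1 + 3 = (2592) + (1296) + (72) + (54) + (3) = 4017; answer 4017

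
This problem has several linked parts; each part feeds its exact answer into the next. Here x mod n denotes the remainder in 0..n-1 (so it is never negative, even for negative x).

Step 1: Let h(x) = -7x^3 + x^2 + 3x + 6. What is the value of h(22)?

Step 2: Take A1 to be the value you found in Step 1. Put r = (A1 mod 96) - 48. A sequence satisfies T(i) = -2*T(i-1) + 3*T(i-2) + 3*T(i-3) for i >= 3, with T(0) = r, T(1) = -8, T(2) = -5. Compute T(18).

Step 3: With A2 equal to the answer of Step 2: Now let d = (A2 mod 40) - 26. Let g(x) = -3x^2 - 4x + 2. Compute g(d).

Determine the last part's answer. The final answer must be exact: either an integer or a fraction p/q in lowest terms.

Step 1: -7*(22)^3 + 1*(22)^2 + 3*(22)^1 + 6 = (-74536) + (484) + (66) + (6) = -73980; answer -73980
Step 2: A1 = -73980; r = -12; T(3) = -2*(-5) + 3*(-8) + 3*(-12) = -50; iterating: T(3)=-50, T(4)=61, T(5)=-287, T(6)=607, T(7)=-1892, T(8)=4744, T(9)=-13343, T(10)=35242, T(11)=-96281, T(12)=258259, T(13)=-699635, T(14)=1885204, T(15)=-5094536, T(16)=13745779, T(17)=-37119554, T(18)=100192837; answer 100192837
Step 3: A2 = 100192837; d = 11; -3*(11)^2 - 4*(11)^1 + 2 = (-363) + (-44) + (2) = -405; answer -405

-405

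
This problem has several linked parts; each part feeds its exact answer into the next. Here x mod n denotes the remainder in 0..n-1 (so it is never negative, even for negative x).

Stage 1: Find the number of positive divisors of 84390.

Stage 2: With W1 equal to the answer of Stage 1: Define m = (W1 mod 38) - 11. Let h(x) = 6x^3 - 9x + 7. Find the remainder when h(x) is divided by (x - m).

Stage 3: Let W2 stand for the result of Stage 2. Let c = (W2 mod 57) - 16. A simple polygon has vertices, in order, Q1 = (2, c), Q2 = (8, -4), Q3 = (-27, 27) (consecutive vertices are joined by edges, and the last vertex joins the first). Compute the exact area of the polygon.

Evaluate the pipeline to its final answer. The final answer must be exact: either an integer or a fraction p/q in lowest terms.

689/2

Stage 1: 84390 = 2 * 3 * 5 * 29 * 97; number of divisors = (1+1) * (1+1) * (1+1) * (1+1) * (1+1) = 32; answer 32
Stage 2: W1 = 32; m = 21; remainder = value at the root: 6*(21)^3 - 9*(21)^1 + 7 = (55566) + (-189) + (7) = 55384; answer 55384
Stage 3: W2 = 55384; c = 21; cross terms: (2*-4 - 8*21)=-176, (8*27 - -27*-4)=108, (-27*21 - 2*27)=-621; twice the area = |-689| = 689; area = 689/2; answer 689/2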